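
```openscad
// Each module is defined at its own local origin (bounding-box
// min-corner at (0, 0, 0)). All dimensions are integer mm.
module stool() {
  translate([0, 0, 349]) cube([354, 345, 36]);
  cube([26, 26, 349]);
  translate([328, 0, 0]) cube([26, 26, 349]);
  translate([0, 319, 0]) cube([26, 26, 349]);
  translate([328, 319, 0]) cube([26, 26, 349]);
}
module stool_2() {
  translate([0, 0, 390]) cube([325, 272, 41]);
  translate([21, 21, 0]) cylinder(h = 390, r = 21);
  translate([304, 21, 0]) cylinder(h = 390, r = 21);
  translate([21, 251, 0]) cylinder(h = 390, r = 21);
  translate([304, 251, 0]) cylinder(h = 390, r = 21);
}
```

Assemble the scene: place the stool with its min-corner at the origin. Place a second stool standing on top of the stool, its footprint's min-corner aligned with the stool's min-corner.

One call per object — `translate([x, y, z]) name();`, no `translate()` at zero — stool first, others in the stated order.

stool();
translate([0, 0, 385]) stool_2();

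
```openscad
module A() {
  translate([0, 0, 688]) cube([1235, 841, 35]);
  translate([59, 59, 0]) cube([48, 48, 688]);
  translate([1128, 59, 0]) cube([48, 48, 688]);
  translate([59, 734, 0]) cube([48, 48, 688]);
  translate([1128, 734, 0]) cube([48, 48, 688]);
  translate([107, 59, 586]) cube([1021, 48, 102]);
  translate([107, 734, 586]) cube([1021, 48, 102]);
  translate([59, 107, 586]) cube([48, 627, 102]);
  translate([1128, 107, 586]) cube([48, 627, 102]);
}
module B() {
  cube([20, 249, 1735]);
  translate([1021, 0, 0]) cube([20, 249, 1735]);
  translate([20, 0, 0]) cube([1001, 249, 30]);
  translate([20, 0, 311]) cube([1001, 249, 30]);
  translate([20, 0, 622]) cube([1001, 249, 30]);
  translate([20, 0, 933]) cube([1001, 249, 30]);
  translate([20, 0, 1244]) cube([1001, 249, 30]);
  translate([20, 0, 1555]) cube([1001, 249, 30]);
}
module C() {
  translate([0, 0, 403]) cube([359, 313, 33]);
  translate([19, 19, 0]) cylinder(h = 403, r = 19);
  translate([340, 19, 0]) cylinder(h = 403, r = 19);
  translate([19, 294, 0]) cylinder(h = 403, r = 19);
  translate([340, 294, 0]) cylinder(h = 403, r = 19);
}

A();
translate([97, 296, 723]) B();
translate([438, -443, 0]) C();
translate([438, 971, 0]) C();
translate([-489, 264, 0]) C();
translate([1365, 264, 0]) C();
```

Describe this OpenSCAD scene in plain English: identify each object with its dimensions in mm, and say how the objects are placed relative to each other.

A is a rectangular dining table. The top is 1235×841×35 mm with its upper surface at z = 723 mm. It stands on four 48×48 mm square legs, each inset 59 mm from the nearest pair of top edges, running from the floor to the underside of the top. Four apron rails, 48 mm thick and 102 mm tall, run between adjacent legs with their top edges flush with the underside of the top and their outer faces flush with the legs' outer faces.

B is a bookshelf 1041 mm wide overall, 249 mm deep and 1735 mm tall. The two sides are 20 mm thick vertical panels. 6 horizontal shelves of 30 mm thickness span between the inner faces of the sides; the lowest shelf sits on the floor and shelves are stacked with a clear vertical gap of 281 mm between each pair.

C is a four-legged stool. The seat is a 359×313×33 mm slab whose top surface is at z = 436 mm; four round legs, each 38 mm in diameter, run from the floor (z = 0) to the underside of the seat, each leg's axis is inset half a diameter from the nearest pair of seat edges (so the leg's bounding box is flush with the corner).

The bookshelf is on top of the table, centred. Four stools sit around the table at the −y, +y, −x, +x sides.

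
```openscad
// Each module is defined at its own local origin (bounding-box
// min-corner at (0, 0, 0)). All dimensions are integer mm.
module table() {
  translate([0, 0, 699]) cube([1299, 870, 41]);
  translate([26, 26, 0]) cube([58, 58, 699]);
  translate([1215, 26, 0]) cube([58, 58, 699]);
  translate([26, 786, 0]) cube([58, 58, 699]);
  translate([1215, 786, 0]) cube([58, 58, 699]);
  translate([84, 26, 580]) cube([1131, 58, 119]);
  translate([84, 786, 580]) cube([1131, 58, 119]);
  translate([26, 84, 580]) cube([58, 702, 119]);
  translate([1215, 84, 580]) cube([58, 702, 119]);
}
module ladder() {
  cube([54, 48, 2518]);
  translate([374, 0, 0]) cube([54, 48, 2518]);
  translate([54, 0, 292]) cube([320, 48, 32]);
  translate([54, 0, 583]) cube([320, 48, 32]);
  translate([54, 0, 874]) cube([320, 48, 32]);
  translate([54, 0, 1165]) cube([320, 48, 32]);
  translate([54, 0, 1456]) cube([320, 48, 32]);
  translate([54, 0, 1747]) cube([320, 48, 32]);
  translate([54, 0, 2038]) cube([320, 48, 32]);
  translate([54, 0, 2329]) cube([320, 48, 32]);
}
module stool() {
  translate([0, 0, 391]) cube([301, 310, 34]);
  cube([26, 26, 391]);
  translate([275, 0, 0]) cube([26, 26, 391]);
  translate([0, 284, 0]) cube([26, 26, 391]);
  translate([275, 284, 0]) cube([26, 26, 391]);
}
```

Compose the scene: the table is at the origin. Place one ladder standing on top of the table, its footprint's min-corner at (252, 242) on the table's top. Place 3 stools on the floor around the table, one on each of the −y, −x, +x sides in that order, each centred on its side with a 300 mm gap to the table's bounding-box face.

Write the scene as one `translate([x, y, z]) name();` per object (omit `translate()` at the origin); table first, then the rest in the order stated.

table();
translate([252, 242, 740]) ladder();
translate([499, -610, 0]) stool();
translate([-601, 280, 0]) stool();
translate([1599, 280, 0]) stool();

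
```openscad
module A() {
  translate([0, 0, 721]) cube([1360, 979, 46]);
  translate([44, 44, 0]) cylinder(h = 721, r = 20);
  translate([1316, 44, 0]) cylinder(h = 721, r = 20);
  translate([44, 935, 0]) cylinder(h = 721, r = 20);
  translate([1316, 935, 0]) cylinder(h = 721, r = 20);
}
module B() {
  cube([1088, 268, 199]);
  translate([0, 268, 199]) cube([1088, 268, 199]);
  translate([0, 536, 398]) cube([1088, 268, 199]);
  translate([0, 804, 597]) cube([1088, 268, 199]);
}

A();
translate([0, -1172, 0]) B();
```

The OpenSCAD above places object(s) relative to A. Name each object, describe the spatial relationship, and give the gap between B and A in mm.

The staircase's nearest face is 100 mm from the table's −y face.

A is a table. B is a staircase. The staircase is on the floor beside the table on its −y side. The gap between the staircase and the table is 100 mm.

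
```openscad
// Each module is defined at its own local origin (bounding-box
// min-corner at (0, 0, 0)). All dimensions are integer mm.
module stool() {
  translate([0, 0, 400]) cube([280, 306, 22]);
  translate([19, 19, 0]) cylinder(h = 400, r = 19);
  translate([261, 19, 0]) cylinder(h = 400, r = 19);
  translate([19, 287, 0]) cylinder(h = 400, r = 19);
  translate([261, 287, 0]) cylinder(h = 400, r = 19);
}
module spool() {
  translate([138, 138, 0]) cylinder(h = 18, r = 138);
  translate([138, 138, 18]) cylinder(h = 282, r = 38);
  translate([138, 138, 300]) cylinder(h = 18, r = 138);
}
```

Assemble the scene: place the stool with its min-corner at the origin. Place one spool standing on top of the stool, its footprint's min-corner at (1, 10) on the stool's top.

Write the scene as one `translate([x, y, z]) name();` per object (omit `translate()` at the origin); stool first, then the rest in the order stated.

stool();
translate([1, 10, 422]) spool();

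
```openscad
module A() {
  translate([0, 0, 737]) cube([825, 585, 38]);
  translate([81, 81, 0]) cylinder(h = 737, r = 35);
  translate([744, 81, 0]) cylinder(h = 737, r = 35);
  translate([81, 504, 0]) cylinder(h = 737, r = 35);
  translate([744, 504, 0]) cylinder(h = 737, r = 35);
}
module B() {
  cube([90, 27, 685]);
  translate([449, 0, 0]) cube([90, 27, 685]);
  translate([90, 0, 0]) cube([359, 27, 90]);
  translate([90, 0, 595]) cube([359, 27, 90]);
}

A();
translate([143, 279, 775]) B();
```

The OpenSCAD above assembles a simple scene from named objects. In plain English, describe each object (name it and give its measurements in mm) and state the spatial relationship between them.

A is a rectangular dining table. The top is 825×585×38 mm with its upper surface at z = 775 mm. It stands on four round legs of 70 mm diameter, each leg's bounding box inset 46 mm from the nearest pair of top edges, running from the floor to the underside of the top.

B is a picture frame with a 359×505 mm rectangular opening (x by z) and a uniform 90 mm border on every side. Frame depth is 27 mm along y. It is built from two vertical stiles running the full outside height and two horizontal rails spanning the gap between the stiles.

The picture frame is on top of the table, centred.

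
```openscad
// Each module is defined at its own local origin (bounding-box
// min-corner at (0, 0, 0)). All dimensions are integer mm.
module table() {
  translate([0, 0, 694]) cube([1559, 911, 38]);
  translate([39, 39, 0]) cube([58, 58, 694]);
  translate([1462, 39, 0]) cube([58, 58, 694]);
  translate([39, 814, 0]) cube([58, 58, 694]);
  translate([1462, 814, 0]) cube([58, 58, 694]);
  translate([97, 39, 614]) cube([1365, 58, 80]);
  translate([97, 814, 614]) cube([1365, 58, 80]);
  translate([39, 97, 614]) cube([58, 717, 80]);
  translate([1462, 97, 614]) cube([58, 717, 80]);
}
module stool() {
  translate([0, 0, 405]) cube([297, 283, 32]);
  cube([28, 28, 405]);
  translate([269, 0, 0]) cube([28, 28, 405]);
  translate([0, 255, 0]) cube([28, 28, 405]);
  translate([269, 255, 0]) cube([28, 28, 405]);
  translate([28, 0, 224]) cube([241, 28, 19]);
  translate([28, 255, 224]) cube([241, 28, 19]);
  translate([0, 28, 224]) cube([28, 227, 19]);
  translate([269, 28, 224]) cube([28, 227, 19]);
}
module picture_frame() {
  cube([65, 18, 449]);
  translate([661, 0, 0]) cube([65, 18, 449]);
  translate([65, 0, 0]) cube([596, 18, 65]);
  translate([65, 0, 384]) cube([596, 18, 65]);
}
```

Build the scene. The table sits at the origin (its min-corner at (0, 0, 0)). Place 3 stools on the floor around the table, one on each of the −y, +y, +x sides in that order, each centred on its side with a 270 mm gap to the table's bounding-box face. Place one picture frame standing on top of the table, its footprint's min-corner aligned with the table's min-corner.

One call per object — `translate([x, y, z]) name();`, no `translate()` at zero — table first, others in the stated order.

table();
translate([631, -553, 0]) stool();
translate([631, 1181, 0]) stool();
translate([1829, 314, 0]) stool();
translate([0, 0, 732]) picture_frame();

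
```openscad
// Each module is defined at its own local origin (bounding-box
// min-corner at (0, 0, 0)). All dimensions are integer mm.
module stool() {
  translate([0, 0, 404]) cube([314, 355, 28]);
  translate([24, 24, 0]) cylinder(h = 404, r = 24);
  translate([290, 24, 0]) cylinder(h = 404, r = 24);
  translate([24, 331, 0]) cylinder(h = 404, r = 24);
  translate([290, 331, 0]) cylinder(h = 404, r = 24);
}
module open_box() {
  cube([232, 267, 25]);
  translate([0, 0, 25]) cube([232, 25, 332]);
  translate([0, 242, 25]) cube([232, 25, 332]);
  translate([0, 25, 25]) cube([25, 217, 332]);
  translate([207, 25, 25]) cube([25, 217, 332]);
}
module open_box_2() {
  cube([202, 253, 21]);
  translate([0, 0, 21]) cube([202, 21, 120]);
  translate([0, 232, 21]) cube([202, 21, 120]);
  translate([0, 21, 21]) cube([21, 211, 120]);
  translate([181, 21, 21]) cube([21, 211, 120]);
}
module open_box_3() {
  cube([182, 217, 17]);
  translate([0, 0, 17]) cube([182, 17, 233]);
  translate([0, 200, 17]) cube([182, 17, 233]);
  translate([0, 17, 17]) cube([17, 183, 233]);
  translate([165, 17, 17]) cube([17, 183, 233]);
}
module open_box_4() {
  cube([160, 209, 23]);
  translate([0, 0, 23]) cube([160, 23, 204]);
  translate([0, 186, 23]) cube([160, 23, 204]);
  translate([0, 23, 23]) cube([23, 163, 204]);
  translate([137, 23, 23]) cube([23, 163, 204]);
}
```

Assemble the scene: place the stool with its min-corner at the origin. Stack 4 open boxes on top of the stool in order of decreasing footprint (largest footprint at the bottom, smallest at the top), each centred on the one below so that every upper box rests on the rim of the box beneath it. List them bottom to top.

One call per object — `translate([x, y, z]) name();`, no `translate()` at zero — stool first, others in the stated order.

stool();
translate([41, 44, 432]) open_box();
translate([56, 51, 789]) open_box_2();
translate([66, 69, 930]) open_box_3();
translate([77, 73, 1180]) open_box_4();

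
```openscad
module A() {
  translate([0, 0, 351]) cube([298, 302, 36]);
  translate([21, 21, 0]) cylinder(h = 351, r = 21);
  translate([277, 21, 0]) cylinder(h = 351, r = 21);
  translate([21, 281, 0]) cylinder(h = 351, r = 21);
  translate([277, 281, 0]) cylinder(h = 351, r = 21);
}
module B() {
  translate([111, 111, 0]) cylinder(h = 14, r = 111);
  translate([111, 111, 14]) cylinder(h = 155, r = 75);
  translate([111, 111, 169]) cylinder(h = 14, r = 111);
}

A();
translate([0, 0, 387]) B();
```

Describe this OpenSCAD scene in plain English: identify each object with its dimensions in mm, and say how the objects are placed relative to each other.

A is a four-legged stool. The seat is 298×302 mm, 36 mm thick, top at z = 387 mm. It stands on four round legs, each 42 mm in diameter, from z = 0 to the seat underside, each leg's axis is inset half a diameter from the nearest pair of seat edges (so the leg's bounding box is flush with the corner).

B is a spool: two coaxial disc flanges of radius 111 mm and thickness 14 mm, joined by a core cylinder of radius 75 mm and height 155 mm. The lower flange rests on z = 0 and the three cylinders share a vertical axis.

The spool is on top of the stool.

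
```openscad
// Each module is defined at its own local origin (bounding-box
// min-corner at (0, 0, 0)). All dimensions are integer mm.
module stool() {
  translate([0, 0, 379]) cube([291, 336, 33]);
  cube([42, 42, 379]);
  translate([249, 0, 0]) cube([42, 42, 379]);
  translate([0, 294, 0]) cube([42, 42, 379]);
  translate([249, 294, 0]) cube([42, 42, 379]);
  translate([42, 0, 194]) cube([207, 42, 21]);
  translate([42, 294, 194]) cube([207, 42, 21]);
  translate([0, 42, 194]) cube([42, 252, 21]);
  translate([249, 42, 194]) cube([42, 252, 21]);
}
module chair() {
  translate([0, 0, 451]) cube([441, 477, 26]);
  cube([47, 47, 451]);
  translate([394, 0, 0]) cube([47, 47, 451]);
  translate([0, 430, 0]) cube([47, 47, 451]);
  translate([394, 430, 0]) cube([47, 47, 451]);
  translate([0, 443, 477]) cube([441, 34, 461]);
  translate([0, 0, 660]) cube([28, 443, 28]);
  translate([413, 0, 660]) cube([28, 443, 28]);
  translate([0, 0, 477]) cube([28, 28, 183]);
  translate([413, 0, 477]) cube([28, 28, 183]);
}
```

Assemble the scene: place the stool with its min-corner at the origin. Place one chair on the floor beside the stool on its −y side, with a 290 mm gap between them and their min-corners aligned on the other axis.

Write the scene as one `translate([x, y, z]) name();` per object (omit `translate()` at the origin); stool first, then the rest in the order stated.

stool();
translate([0, -767, 0]) chair();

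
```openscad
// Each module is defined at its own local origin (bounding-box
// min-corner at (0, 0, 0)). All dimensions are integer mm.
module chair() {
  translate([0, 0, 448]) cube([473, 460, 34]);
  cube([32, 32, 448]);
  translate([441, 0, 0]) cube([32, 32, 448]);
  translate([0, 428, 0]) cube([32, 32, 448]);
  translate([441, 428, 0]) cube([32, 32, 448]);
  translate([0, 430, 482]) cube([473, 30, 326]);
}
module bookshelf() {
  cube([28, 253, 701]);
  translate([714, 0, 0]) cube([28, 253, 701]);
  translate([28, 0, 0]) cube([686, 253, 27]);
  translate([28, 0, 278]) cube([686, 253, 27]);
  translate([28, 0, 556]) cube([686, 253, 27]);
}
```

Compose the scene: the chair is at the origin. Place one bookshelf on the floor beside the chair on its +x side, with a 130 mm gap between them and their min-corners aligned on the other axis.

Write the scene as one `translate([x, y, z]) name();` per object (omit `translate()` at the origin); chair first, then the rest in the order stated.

chair();
translate([603, 0, 0]) bookshelf();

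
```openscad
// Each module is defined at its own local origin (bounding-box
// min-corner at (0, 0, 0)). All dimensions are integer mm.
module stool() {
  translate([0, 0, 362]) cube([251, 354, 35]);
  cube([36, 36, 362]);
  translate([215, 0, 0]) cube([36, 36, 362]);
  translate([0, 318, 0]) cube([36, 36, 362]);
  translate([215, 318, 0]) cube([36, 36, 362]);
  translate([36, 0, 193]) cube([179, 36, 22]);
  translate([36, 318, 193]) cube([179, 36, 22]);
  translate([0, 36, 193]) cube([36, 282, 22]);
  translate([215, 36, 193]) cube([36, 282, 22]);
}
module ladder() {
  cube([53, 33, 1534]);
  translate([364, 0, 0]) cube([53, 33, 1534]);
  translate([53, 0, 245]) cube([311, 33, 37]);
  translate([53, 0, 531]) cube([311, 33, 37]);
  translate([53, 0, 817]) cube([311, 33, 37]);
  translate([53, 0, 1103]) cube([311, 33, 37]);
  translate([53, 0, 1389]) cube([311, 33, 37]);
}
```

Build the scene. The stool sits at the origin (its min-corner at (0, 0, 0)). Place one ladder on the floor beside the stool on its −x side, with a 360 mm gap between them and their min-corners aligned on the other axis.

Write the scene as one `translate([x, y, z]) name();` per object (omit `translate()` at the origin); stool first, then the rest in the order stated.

stool();
translate([-777, 0, 0]) ladder();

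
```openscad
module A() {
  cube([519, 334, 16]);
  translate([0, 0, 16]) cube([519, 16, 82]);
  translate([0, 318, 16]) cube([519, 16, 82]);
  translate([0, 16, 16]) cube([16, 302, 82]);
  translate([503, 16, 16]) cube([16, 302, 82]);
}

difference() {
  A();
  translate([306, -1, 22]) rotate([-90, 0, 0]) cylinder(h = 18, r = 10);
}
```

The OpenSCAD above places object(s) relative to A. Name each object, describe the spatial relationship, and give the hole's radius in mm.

The subtracted cylinder has r = 10 mm.

A is an open box. The open box has a circular hole through its front wall. The hole's radius is 10 mm.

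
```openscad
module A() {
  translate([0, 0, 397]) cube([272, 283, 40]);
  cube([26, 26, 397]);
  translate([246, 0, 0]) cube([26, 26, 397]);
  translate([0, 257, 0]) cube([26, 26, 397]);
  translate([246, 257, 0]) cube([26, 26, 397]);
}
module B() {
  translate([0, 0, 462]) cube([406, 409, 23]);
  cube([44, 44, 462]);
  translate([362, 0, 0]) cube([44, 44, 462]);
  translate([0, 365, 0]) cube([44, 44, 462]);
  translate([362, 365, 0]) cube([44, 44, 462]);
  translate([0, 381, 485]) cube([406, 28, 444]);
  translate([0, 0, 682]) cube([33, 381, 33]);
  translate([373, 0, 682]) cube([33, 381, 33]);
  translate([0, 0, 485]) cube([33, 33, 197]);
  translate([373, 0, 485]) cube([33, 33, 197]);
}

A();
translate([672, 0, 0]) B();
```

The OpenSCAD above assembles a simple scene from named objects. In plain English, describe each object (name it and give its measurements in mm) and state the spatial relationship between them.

A is a simple wooden stool: a rectangular seat 272 mm (x) by 283 mm (y), 40 mm thick, top face at z = 437 mm, on four square legs, each 26×26 mm in cross-section. The legs rest on z = 0, each flush with a corner of the seat.

B is a chair: 406×409 mm seat, 23 mm thick, top at z = 485 mm, on four 44 mm square corner legs flush with the seat edges. A 28 mm thick backrest slab spans the full seat width, extending 444 mm above the seat top, its back face flush with the seat's +y edge. Two armrests of 33×33 mm section run along each side from the seat's front edge to the front of the backrest, top faces 230 mm above the seat top and outer faces flush with the seat's x-edges; a 33×33 mm post under the front of each armrest stands on the seat at the front corner.

The chair is on the floor beside the stool on its +x side.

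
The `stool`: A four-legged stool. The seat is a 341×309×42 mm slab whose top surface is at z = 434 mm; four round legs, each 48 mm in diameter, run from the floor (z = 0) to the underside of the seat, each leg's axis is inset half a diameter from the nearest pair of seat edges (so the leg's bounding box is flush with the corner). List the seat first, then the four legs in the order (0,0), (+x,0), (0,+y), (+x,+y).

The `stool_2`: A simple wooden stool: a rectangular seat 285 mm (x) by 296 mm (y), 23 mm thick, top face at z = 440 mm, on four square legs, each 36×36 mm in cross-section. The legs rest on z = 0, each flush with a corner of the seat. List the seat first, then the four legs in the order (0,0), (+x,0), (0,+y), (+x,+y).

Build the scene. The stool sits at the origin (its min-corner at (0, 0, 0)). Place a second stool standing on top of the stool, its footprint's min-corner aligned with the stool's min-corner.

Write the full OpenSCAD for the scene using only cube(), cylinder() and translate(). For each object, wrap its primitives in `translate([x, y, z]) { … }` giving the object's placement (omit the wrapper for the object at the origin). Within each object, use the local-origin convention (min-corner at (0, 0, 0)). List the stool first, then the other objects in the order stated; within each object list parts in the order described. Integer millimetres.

translate([0, 0, 392]) cube([341, 309, 42]);
translate([24, 24, 0]) cylinder(h = 392, r = 24);
translate([317, 24, 0]) cylinder(h = 392, r = 24);
translate([24, 285, 0]) cylinder(h = 392, r = 24);
translate([317, 285, 0]) cylinder(h = 392, r = 24);
translate([0, 0, 434]) {
  translate([0, 0, 417]) cube([285, 296, 23]);
  cube([36, 36, 417]);
  translate([249, 0, 0]) cube([36, 36, 417]);
  translate([0, 260, 0]) cube([36, 36, 417]);
  translate([249, 260, 0]) cube([36, 36, 417]);
}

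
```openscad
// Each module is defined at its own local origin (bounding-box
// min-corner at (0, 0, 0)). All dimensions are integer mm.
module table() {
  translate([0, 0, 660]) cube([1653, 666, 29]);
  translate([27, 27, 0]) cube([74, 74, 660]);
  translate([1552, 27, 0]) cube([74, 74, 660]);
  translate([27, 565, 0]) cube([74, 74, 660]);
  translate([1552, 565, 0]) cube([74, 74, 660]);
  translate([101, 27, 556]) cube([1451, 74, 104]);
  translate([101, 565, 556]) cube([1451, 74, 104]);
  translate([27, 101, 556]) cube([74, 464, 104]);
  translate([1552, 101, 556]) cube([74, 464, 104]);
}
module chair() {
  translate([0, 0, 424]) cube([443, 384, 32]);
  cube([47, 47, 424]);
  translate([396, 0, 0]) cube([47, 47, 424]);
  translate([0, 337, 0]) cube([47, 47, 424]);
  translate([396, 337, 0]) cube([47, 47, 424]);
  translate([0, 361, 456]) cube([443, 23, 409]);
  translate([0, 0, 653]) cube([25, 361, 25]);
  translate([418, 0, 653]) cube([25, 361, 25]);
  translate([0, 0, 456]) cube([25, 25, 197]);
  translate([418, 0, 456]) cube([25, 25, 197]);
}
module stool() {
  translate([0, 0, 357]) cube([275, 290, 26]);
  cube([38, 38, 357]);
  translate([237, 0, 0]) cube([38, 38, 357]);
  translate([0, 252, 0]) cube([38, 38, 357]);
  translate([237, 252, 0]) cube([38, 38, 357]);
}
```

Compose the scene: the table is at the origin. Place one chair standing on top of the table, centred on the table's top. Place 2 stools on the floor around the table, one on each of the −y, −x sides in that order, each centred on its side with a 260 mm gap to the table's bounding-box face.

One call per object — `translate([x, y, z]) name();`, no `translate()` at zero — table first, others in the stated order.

table();
translate([605, 141, 689]) chair();
translate([689, -550, 0]) stool();
translate([-535, 188, 0]) stool();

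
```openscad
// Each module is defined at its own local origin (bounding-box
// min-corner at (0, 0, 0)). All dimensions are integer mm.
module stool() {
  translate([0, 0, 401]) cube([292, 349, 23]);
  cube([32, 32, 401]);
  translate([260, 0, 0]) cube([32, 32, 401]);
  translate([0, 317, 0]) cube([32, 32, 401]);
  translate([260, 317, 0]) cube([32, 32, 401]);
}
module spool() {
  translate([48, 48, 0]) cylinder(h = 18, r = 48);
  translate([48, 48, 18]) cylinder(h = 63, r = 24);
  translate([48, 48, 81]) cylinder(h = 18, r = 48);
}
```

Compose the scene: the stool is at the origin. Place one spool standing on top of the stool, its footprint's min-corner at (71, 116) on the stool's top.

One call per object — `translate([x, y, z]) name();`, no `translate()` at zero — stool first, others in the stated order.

stool();
translate([71, 116, 424]) spool();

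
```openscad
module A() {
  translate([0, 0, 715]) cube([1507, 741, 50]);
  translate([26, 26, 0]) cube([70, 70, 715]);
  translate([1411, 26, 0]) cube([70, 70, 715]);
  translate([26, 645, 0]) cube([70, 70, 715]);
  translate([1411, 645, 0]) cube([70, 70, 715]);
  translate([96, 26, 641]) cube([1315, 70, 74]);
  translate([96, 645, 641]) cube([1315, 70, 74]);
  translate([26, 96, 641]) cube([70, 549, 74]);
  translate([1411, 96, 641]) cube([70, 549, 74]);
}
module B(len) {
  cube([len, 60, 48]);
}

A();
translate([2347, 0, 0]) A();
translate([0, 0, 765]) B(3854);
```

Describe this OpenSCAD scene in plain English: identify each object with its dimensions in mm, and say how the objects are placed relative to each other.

A is a table: top 1507 mm (x) × 741 mm (y), 50 mm thick, upper face at z = 765 mm, on four 70×70 mm square legs, each inset 26 mm from the nearest pair of top edges, running from z = 0 to the bottom of the top. Four apron rails, 70 mm thick and 74 mm tall, run between adjacent legs with their top edges flush with the underside of the top and their outer faces flush with the legs' outer faces.

B is a rectangular beam 3854 mm long (x), 60 mm deep (y), 48 mm thick (z).

The beam spans the tops of two tables placed 840 mm apart, resting at z = 765 mm.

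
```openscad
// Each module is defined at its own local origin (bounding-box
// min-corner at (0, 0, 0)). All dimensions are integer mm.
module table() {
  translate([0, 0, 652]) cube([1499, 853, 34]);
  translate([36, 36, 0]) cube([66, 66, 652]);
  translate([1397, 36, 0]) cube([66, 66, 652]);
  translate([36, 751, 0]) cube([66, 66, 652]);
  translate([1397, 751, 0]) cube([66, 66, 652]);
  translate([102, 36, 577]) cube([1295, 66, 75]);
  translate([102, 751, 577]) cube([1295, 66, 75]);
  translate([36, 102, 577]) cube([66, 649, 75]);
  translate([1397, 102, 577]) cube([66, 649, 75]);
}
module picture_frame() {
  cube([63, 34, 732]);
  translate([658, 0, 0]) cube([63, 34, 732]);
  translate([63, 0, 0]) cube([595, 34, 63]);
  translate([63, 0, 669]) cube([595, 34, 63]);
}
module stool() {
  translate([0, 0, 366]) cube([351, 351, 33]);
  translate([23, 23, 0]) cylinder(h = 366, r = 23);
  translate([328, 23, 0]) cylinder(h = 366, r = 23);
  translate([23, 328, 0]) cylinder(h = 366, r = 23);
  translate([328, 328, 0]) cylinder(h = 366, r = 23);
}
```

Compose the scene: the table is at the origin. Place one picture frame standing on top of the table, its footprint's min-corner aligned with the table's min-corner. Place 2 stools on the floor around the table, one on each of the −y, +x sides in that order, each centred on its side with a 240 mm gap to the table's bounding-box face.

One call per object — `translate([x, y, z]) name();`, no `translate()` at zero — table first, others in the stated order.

table();
translate([0, 0, 686]) picture_frame();
translate([574, -591, 0]) stool();
translate([1739, 251, 0]) stool();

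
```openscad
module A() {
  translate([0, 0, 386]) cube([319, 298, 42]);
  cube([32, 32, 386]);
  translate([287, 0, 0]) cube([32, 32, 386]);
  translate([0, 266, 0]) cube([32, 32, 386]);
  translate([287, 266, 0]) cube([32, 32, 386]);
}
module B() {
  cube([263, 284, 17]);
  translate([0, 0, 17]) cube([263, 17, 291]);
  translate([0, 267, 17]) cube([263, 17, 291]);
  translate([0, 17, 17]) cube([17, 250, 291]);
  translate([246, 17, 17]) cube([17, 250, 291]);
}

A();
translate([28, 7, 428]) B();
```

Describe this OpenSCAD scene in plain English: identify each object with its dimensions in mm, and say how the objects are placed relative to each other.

A is a four-legged stool. The seat is 319×298 mm, 42 mm thick, top at z = 428 mm. It stands on four square legs, each 32×32 mm in cross-section, from z = 0 to the seat underside, each flush with a corner of the seat.

B is an open storage box with external size 263×284×308 mm and wall thickness 17 mm (the base is also 17 mm thick). The base covers the whole footprint; the four walls stand on the base, with the y-facing walls full-width and the x-facing walls fitting between their inner faces.

The open box is on top of the stool, centred.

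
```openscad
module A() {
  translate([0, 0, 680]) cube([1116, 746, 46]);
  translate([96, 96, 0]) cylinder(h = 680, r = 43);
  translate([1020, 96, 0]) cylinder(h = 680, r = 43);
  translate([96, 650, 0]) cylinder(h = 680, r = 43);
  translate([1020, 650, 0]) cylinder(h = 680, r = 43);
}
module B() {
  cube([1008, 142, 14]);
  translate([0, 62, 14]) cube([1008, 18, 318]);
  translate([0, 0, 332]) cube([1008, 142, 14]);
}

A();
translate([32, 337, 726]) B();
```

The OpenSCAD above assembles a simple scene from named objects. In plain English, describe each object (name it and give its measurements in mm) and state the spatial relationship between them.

A is a table with a 1116×746 mm rectangular top, 46 mm thick, top surface at z = 726 mm, supported by four round legs of 86 mm diameter, each leg's bounding box inset 53 mm from the nearest pair of top edges, running from the floor.

B is an I-beam lying along x, 1008 mm long. Overall section height 346 mm. Two flanges 142 mm wide (y) and 14 mm thick, one on the floor and one at the top; a web 18 mm thick runs between them, centred on the flange width.

The I-beam is on top of the table.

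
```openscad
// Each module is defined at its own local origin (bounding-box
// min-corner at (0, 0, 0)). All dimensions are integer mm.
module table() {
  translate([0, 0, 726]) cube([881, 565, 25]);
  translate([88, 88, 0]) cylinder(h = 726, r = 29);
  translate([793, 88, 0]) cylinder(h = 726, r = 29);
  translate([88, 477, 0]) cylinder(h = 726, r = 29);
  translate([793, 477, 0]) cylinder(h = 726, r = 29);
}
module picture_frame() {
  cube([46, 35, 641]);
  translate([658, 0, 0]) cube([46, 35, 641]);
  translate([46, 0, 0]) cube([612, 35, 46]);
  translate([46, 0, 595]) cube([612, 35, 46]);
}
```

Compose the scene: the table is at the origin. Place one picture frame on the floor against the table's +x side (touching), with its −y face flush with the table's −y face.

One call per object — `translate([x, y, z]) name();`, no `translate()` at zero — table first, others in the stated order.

table();
translate([881, 0, 0]) picture_frame();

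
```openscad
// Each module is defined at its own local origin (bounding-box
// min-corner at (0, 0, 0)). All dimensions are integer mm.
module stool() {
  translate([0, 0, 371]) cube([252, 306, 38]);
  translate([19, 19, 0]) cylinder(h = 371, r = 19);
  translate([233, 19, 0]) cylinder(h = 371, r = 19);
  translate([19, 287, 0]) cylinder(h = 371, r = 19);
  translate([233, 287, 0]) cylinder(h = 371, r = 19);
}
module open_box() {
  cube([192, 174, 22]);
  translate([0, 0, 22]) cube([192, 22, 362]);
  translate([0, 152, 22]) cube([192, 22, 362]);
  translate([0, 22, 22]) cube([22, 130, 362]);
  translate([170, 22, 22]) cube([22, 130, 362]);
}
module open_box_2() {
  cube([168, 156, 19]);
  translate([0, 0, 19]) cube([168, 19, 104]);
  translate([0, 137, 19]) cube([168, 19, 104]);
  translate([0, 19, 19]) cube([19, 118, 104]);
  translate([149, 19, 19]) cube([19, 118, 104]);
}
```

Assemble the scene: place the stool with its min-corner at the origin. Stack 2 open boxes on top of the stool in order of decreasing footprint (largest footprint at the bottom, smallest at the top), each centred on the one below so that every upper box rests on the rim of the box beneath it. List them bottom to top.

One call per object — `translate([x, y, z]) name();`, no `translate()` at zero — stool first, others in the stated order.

stool();
translate([30, 66, 409]) open_box();
translate([42, 75, 793]) open_box_2();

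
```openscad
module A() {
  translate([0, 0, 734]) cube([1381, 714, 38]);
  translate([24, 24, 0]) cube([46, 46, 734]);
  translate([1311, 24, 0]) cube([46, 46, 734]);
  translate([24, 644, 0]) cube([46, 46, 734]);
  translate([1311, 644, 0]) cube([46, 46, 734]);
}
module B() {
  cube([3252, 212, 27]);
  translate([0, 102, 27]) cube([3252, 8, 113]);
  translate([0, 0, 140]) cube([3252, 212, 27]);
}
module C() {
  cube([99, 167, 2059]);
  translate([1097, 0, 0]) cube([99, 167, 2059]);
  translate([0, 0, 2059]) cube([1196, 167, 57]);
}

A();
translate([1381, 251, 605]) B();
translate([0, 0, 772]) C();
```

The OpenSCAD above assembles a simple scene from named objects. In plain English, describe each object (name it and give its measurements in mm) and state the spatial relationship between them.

A is a table: top 1381 mm (x) × 714 mm (y), 38 mm thick, upper face at z = 772 mm, on four 46×46 mm square legs, each inset 24 mm from the nearest pair of top edges, running from z = 0 to the bottom of the top.

B is an I-beam lying along x, 3252 mm long. Overall section height 167 mm. Two flanges 212 mm wide (y) and 27 mm thick, one on the floor and one at the top; a web 8 mm thick runs between them, centred on the flange width.

C is a door frame. The clear opening is 998 mm wide and 2059 mm high. Two 99 mm wide jambs, 167 mm deep, stand either side of the opening from the floor to the top of the opening. A 57 mm thick head sits across the top of both jambs, spanning the full outside width of the frame.

The I-beam is beside the table with their tops flush at z = 772. The door frame is on top of the table.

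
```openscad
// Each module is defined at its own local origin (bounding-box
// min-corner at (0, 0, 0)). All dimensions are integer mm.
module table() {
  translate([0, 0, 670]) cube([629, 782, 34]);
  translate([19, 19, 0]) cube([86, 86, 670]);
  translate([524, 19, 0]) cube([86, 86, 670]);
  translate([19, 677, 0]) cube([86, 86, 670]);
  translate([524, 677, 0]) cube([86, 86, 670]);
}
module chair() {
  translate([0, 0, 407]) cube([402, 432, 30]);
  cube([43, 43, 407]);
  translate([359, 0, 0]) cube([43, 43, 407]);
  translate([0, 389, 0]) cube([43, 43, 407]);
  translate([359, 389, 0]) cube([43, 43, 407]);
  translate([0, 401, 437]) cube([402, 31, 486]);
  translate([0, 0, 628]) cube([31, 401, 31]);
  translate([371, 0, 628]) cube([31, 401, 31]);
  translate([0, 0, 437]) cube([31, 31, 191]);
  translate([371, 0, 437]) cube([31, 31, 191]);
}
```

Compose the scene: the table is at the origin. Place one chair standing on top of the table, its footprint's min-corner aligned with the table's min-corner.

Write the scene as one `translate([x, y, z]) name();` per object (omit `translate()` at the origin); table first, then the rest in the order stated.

table();
translate([0, 0, 704]) chair();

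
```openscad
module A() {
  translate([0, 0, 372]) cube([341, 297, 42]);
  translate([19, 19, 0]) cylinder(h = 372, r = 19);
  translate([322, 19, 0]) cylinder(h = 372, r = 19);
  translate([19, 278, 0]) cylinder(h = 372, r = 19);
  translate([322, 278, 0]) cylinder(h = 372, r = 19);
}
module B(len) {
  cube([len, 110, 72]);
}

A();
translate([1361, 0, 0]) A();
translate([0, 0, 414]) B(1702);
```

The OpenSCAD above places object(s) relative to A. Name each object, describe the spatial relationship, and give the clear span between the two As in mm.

A is a stool. B is a beam. A beam spans the tops of two stools. The clear span between the two stools is 1020 mm.

Second stool starts at x = 1361; first ends at x = 341; clear span = 1361 − 341 = 1020 mm.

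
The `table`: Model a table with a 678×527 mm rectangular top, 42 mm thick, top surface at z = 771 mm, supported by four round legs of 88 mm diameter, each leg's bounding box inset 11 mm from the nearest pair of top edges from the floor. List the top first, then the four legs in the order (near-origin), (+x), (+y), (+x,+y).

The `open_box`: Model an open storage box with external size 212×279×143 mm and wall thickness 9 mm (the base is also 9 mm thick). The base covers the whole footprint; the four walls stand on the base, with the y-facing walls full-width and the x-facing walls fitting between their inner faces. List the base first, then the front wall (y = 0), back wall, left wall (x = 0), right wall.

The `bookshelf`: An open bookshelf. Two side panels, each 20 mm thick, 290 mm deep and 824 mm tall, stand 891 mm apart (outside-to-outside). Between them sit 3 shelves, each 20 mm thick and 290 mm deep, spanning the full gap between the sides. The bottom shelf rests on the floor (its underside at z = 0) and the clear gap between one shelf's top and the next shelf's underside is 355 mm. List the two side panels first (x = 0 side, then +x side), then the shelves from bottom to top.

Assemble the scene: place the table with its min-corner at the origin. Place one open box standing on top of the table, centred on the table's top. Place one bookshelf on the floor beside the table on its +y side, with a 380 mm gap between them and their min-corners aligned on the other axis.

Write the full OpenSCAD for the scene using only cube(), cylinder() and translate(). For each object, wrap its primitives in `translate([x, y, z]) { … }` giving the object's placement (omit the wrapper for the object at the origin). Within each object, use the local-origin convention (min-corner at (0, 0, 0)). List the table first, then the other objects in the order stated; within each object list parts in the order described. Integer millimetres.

translate([0, 0, 729]) cube([678, 527, 42]);
translate([55, 55, 0]) cylinder(h = 729, r = 44);
translate([623, 55, 0]) cylinder(h = 729, r = 44);
translate([55, 472, 0]) cylinder(h = 729, r = 44);
translate([623, 472, 0]) cylinder(h = 729, r = 44);
translate([233, 124, 771]) {
  cube([212, 279, 9]);
  translate([0, 0, 9]) cube([212, 9, 134]);
  translate([0, 270, 9]) cube([212, 9, 134]);
  translate([0, 9, 9]) cube([9, 261, 134]);
  translate([203, 9, 9]) cube([9, 261, 134]);
}
translate([0, 907, 0]) {
  cube([20, 290, 824]);
  translate([871, 0, 0]) cube([20, 290, 824]);
  translate([20, 0, 0]) cube([851, 290, 20]);
  translate([20, 0, 375]) cube([851, 290, 20]);
  translate([20, 0, 750]) cube([851, 290, 20]);
}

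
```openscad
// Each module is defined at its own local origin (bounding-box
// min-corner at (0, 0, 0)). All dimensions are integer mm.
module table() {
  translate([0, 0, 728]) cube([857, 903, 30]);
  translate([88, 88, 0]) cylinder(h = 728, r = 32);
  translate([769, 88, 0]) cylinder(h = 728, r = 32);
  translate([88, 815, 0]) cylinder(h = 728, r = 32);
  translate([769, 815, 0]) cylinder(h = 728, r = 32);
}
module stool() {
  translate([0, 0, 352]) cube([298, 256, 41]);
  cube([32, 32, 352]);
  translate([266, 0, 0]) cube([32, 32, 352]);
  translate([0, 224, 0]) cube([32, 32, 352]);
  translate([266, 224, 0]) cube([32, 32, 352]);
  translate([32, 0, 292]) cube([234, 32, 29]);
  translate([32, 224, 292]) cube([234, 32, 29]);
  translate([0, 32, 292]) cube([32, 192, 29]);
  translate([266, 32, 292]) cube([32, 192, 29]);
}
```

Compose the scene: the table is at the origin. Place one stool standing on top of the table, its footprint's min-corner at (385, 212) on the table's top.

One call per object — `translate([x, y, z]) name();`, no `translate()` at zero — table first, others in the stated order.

table();
translate([385, 212, 758]) stool();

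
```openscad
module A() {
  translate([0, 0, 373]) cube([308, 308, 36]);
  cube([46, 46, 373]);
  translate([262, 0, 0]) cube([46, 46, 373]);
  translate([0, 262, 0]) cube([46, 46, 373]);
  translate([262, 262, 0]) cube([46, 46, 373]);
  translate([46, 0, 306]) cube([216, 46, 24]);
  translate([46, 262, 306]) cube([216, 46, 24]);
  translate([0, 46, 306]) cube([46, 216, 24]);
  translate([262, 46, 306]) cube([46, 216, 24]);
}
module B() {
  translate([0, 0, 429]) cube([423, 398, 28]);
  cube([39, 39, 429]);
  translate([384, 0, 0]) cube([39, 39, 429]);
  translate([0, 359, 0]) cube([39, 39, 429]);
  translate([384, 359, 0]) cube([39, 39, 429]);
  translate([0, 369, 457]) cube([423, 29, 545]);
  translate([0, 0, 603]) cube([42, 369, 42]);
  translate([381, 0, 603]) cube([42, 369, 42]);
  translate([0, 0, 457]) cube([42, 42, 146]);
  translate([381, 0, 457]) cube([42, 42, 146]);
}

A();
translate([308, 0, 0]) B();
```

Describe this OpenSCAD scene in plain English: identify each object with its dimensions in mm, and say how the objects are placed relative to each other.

A is a four-legged stool. The seat is 308×308 mm, 36 mm thick, top at z = 409 mm. It stands on four square legs, each 46×46 mm in cross-section, from z = 0 to the seat underside, each flush with a corner of the seat. Four stretchers, 46 mm wide and 24 mm tall, connect adjacent legs with their undersides at z = 306 mm, each running between the inner faces of the legs it joins and aligned with the legs' outer faces on the other axis.

B is a chair: 423×398 mm seat, 28 mm thick, top at z = 457 mm, on four 39 mm square corner legs flush with the seat edges. A 29 mm thick backrest slab spans the full seat width, extending 545 mm above the seat top, its back face flush with the seat's +y edge. Two armrests of 42×42 mm section run along each side from the seat's front edge to the front of the backrest, top faces 188 mm above the seat top and outer faces flush with the seat's x-edges; a 42×42 mm post under the front of each armrest stands on the seat at the front corner.

The chair is against the stool's +x side, with their −y faces flush.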